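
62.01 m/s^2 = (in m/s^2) 62.01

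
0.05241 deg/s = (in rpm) 0.008735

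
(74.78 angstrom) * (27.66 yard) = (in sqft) 2.036e-06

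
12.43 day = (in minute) 1.79e+04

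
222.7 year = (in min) 1.171e+08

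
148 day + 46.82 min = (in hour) 3553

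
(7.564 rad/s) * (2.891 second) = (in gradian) 1392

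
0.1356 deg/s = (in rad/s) 0.002367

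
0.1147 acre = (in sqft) 4996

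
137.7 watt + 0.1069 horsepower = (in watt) 217.4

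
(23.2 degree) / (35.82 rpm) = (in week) 1.785e-07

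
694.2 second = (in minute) 11.57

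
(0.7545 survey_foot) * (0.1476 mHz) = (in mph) 7.593e-05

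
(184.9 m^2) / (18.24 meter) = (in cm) 1014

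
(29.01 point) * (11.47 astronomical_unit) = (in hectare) 1.756e+06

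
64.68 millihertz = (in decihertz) 0.6468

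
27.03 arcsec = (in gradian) 0.008343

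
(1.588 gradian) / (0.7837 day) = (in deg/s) 2.111e-05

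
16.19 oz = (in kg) 0.459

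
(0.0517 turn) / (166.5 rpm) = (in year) 5.908e-10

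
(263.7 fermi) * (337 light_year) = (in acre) 207.8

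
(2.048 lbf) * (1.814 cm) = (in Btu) 0.0001566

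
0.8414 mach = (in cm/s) 2.865e+04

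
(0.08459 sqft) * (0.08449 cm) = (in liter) 0.00664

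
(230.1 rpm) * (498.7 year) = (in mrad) 3.79e+14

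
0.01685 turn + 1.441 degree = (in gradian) 8.341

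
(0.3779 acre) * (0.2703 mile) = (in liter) 6.653e+08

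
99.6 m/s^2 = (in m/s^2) 99.6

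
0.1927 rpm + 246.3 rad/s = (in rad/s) 246.3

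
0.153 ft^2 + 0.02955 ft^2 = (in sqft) 0.1826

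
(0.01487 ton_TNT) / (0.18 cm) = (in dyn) 3.456e+15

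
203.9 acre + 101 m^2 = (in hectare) 82.53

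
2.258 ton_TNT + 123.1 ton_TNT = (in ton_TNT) 125.4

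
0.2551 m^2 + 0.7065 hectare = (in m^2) 7065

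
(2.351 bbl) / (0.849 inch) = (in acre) 0.004283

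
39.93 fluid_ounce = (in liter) 1.181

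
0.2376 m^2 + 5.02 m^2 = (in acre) 0.001299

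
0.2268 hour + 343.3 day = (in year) 0.9406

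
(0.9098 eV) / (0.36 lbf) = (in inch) 3.584e-18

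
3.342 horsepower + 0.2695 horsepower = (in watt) 2693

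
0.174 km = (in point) 4.932e+05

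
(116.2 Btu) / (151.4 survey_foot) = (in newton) 2657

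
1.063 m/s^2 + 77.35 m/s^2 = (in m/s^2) 78.41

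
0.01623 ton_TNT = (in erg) 6.791e+14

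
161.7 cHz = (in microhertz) 1.617e+06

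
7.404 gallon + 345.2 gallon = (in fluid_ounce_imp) 4.698e+04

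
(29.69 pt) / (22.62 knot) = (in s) 0.0009001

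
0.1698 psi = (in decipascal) 1.171e+04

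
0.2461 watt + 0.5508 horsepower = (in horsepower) 0.5511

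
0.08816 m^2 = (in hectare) 8.816e-06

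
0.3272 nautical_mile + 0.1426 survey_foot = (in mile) 0.3766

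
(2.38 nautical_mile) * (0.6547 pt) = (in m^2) 1.018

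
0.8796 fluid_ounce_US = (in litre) 0.02601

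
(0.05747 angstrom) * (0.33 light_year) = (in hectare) 1.794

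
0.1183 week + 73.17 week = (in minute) 7.387e+05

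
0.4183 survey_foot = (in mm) 127.5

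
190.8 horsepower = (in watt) 1.423e+05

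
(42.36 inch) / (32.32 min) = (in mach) 1.629e-06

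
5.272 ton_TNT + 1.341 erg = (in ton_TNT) 5.272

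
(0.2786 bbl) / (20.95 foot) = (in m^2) 0.006937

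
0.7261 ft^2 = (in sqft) 0.7261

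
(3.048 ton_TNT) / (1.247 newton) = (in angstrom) 1.023e+20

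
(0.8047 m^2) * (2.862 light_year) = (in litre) 2.179e+19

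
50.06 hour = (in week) 0.298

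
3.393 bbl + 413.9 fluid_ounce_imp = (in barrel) 3.467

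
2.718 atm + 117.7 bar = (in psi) 1747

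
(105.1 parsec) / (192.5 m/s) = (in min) 2.808e+14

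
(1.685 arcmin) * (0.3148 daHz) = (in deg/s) 0.08841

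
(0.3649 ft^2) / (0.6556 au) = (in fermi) 345.7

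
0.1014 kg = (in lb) 0.2235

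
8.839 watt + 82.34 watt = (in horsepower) 0.1223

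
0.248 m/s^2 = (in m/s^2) 0.248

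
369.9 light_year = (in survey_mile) 2.174e+15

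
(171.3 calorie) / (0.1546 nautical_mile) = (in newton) 2.503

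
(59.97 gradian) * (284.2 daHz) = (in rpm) 2.557e+04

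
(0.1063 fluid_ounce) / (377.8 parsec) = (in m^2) 2.697e-25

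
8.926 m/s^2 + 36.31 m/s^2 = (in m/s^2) 45.24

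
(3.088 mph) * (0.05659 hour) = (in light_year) 2.973e-14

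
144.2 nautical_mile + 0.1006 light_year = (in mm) 9.517e+17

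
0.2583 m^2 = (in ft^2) 2.78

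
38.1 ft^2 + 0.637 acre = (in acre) 0.6379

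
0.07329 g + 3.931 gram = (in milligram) 4004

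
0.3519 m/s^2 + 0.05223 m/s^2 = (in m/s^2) 0.4041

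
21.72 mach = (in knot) 1.438e+04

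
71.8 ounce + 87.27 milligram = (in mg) 2.036e+06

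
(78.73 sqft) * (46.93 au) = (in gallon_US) 1.357e+16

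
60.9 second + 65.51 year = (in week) 3416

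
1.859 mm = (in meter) 0.001859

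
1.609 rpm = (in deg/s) 9.654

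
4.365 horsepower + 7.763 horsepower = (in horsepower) 12.13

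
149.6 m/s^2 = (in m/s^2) 149.6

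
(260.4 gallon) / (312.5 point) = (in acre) 0.002209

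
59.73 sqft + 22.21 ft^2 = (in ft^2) 81.94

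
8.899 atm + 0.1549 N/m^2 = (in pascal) 9.017e+05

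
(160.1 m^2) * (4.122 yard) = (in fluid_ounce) 2.04e+07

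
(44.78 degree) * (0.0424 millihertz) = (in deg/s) 0.001899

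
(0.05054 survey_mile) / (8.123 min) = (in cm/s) 16.69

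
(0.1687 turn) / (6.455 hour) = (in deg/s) 0.002613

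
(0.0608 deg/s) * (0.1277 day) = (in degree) 670.8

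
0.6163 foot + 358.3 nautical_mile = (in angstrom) 6.636e+15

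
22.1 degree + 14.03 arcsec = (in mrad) 385.8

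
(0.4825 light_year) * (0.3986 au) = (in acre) 6.726e+22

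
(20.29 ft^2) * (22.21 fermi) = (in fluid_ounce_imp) 1.473e-09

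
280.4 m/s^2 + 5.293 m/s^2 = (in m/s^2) 285.7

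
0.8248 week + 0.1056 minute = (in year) 0.01582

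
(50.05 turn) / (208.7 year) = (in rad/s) 4.778e-08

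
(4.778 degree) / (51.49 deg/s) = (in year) 2.943e-09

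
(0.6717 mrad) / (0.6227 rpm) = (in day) 1.192e-07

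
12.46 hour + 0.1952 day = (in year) 0.001957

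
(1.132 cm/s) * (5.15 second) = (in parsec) 1.889e-18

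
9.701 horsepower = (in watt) 7234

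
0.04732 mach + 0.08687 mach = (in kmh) 164.5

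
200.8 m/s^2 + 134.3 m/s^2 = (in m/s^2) 335.1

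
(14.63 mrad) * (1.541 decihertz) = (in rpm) 0.02153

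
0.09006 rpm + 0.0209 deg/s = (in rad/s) 0.009796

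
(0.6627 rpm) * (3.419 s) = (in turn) 0.03776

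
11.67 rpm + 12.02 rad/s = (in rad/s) 13.24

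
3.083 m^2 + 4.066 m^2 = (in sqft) 76.95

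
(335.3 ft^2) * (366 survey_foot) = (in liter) 3.475e+06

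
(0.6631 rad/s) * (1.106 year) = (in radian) 2.313e+07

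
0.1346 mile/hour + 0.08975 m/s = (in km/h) 0.5397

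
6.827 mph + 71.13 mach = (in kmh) 8.72e+04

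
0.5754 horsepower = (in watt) 429.1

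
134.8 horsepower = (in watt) 1.005e+05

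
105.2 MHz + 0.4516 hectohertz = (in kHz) 1.052e+05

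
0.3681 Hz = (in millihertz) 368.1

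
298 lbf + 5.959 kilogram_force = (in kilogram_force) 141.1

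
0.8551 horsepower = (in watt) 637.6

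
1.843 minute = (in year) 3.506e-06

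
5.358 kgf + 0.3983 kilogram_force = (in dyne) 5.645e+06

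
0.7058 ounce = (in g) 20.01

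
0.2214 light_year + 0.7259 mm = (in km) 2.095e+12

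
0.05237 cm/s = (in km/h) 0.001885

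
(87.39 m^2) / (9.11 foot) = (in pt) 8.921e+04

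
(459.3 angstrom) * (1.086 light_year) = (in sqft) 5.08e+09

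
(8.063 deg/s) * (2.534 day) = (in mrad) 3.081e+07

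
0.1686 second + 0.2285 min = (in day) 0.0001606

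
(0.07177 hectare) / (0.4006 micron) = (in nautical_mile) 9.674e+05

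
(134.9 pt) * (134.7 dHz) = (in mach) 0.001883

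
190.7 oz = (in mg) 5.406e+06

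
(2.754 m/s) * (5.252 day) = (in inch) 4.92e+07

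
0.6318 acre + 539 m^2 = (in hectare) 0.3096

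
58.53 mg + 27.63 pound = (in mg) 1.253e+07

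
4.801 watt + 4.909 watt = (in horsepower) 0.01302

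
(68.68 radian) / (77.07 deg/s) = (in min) 0.851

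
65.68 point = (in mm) 23.17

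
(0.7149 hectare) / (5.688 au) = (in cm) 8.402e-07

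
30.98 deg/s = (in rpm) 5.163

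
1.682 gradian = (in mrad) 26.42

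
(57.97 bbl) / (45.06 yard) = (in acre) 5.527e-05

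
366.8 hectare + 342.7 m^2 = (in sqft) 3.949e+07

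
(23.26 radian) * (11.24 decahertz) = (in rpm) 2.497e+04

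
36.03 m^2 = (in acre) 0.008903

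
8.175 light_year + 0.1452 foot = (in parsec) 2.506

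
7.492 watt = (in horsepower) 0.01005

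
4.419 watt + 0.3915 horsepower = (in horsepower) 0.3974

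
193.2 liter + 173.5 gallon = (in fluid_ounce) 2.874e+04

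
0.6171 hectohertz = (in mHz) 6.171e+04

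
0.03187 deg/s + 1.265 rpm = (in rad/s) 0.133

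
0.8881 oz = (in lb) 0.05551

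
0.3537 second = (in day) 4.094e-06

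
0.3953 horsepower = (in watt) 294.8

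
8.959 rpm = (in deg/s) 53.75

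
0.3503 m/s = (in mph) 0.7836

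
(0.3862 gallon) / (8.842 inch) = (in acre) 1.609e-06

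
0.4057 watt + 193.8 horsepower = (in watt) 1.445e+05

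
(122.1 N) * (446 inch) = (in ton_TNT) 3.306e-07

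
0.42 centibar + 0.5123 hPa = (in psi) 0.06835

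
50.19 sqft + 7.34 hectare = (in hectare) 7.34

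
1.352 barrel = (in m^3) 0.215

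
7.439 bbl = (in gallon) 312.4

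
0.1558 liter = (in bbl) 0.00098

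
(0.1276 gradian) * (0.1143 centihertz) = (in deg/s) 0.0001313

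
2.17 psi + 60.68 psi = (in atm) 4.277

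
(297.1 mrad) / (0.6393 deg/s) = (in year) 8.443e-07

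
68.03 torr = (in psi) 1.315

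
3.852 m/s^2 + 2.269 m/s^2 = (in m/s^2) 6.121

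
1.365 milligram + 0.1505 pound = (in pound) 0.1505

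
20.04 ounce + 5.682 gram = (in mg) 5.738e+05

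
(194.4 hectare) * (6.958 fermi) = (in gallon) 3.573e-06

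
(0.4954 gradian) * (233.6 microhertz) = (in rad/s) 1.818e-06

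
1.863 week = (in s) 1.127e+06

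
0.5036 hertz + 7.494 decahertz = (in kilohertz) 0.07544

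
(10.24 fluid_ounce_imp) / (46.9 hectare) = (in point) 1.759e-06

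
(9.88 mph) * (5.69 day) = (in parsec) 7.037e-11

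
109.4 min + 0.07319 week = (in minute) 847.2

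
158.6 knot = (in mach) 0.2396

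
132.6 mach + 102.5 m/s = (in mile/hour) 1.012e+05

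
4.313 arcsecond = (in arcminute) 0.07188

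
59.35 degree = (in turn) 0.1649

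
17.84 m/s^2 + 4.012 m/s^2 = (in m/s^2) 21.85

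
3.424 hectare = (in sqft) 3.686e+05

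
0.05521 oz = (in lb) 0.003451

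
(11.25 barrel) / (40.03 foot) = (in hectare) 1.466e-05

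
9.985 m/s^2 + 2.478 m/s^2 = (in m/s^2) 12.46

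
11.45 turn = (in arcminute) 2.473e+05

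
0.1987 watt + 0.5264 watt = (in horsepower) 0.0009724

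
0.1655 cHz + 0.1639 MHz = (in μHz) 1.639e+11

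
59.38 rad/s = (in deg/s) 3402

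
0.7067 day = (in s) 6.106e+04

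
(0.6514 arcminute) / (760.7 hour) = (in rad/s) 6.919e-11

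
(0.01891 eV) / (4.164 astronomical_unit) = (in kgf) 4.96e-34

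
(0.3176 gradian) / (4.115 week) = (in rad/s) 2.005e-09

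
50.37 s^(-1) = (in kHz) 0.05037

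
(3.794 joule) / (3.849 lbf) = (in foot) 0.727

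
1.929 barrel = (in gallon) 81.02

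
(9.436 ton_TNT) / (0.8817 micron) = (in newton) 4.478e+16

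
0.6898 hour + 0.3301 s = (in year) 7.875e-05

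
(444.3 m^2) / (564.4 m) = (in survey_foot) 2.583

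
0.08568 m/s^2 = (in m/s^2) 0.08568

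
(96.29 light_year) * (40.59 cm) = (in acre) 9.137e+13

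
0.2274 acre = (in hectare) 0.09203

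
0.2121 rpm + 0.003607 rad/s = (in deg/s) 1.479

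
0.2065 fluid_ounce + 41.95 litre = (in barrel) 0.2639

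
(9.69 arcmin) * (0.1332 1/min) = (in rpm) 5.975e-05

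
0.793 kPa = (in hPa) 7.93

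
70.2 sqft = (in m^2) 6.522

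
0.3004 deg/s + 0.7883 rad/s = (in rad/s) 0.7935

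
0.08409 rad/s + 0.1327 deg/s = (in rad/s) 0.08641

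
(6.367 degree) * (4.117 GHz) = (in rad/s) 4.575e+08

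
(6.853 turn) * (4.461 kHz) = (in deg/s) 1.101e+07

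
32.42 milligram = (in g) 0.03242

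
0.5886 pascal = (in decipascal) 5.886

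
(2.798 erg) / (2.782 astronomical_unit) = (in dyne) 6.723e-14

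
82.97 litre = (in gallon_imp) 18.25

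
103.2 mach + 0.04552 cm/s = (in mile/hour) 7.861e+04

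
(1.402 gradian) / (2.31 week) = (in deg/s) 9.032e-07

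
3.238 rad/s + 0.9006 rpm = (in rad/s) 3.332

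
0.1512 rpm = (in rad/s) 0.01583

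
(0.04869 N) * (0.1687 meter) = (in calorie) 0.001963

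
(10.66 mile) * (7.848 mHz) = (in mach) 0.3954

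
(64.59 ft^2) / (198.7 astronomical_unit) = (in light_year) 2.134e-29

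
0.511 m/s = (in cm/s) 51.1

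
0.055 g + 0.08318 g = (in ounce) 0.004874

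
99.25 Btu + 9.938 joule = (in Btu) 99.26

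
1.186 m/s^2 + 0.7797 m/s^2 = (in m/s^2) 1.966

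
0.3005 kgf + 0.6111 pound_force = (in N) 5.665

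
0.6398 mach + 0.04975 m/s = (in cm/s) 2.179e+04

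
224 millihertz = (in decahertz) 0.0224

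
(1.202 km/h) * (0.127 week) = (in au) 1.714e-07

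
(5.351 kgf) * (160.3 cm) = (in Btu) 0.07973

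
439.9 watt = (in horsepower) 0.5899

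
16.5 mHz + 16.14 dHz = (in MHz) 1.631e-06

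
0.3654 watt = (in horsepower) 0.00049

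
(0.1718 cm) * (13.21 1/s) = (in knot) 0.04412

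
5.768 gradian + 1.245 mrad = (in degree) 5.263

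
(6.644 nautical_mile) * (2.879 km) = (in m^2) 3.543e+07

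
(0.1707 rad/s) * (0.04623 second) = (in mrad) 7.891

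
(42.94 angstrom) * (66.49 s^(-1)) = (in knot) 5.55e-07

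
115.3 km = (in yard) 1.261e+05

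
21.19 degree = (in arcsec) 7.628e+04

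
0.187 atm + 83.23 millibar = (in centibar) 27.27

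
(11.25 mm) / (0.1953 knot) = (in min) 0.001866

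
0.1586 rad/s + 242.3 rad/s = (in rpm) 2315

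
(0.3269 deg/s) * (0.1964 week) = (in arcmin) 2.33e+06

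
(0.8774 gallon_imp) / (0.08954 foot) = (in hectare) 1.462e-05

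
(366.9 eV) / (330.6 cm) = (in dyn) 1.778e-12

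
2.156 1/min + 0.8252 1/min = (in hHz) 0.0004969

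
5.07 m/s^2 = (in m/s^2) 5.07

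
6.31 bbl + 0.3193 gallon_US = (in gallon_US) 265.3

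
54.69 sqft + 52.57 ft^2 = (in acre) 0.002462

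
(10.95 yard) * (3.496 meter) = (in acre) 0.00865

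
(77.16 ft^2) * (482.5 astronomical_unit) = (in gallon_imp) 1.138e+17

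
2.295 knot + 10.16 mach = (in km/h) 1.246e+04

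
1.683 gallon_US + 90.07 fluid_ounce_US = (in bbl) 0.05683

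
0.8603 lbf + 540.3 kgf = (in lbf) 1192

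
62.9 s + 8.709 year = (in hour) 7.629e+04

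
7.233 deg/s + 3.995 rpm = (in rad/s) 0.5446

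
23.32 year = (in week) 1216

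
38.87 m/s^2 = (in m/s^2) 38.87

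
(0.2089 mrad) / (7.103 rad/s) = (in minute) 4.902e-07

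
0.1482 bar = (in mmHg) 111.2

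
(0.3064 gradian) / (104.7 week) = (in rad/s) 7.601e-11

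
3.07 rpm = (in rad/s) 0.3215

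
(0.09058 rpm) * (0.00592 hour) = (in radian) 0.2022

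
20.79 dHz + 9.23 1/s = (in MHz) 1.131e-05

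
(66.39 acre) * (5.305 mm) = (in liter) 1.425e+06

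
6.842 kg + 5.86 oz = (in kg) 7.008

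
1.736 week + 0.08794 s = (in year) 0.03329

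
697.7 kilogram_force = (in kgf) 697.7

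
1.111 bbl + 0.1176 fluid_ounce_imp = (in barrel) 1.111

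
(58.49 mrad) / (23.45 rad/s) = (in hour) 6.928e-07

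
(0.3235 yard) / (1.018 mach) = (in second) 0.0008534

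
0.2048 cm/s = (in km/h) 0.007373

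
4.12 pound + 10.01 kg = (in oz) 419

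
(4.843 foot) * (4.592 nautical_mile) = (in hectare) 1.255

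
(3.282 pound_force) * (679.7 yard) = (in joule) 9074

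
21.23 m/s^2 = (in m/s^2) 21.23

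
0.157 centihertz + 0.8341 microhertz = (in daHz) 0.0001571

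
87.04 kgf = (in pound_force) 191.9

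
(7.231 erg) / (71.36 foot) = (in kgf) 3.39e-09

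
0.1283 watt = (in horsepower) 0.0001721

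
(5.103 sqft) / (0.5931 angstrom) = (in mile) 4.967e+06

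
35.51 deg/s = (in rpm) 5.918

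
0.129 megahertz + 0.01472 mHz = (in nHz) 1.29e+14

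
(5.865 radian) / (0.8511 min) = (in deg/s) 6.58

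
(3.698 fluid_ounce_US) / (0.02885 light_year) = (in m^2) 4.007e-19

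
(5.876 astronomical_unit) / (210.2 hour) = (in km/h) 4.182e+06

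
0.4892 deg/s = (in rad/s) 0.008538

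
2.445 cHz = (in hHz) 0.0002445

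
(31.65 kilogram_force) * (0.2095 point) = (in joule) 0.02294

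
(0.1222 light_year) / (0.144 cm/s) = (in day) 9.292e+12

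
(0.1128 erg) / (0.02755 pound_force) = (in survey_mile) 5.719e-11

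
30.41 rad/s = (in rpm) 290.4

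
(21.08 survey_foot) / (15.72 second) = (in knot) 0.7945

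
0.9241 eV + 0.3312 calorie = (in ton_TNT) 3.312e-10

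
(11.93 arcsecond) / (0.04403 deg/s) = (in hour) 2.091e-05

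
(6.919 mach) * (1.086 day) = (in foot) 7.253e+08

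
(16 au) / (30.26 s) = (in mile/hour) 1.769e+11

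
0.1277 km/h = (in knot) 0.06895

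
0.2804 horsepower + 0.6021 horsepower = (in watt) 658.1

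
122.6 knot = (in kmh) 227.1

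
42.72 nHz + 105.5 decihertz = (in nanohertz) 1.055e+10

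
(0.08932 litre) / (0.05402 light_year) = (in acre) 4.319e-23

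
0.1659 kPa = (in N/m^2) 165.9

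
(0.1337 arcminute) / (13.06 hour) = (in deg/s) 4.74e-08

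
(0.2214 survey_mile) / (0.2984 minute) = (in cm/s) 1990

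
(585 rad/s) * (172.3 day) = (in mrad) 8.709e+12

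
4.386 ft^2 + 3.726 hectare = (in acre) 9.207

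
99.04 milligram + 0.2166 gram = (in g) 0.3156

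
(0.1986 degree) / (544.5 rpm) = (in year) 1.928e-12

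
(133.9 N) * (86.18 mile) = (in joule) 1.857e+07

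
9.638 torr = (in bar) 0.01285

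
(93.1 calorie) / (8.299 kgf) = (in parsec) 1.551e-16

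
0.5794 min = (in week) 5.748e-05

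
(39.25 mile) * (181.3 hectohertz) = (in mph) 2.562e+09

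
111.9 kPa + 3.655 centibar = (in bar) 1.156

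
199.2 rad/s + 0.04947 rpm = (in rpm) 1902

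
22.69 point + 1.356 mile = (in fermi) 2.182e+18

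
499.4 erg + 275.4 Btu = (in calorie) 6.945e+04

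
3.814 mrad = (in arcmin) 13.11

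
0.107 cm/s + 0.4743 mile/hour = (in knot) 0.4142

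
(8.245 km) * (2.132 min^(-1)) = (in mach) 0.8604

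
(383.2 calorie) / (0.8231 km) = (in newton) 1.948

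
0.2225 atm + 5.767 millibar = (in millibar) 231.2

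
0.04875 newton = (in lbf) 0.01096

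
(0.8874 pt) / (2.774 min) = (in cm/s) 0.0001881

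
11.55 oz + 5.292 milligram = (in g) 327.4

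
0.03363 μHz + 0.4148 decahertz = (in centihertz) 414.8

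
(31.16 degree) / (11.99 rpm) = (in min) 0.007219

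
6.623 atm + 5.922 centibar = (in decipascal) 6.77e+06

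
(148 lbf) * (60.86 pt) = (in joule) 14.13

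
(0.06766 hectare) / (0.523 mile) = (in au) 5.373e-12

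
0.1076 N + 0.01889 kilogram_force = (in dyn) 2.928e+04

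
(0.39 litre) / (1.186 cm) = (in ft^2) 0.354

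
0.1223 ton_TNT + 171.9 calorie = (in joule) 5.117e+08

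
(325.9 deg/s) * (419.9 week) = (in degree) 8.276e+10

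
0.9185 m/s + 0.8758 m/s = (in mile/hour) 4.014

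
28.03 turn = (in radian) 176.1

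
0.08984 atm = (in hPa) 91.03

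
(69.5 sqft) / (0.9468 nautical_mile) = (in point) 10.44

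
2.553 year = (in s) 8.051e+07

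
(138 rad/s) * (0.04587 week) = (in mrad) 3.828e+09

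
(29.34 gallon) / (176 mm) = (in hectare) 6.31e-05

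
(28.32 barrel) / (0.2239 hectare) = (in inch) 0.07917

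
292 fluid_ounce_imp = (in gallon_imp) 1.825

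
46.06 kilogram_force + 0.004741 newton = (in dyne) 4.517e+07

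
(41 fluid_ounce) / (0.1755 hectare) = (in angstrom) 6909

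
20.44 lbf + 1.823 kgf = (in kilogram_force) 11.09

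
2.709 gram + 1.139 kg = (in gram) 1142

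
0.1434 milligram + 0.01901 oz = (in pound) 0.001188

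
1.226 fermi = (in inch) 4.827e-14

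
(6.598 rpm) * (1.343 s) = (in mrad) 927.9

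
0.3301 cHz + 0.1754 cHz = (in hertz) 0.005055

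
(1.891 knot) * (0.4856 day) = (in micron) 4.082e+10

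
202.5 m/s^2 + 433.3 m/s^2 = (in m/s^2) 635.8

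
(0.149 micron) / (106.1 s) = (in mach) 4.124e-12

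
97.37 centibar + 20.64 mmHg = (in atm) 0.9881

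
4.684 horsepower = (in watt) 3493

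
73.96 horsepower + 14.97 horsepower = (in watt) 6.632e+04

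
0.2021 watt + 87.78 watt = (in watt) 87.98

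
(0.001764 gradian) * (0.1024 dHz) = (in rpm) 2.71e-06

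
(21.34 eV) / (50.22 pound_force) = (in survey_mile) 9.51e-24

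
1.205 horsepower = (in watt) 898.6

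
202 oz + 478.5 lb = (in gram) 2.228e+05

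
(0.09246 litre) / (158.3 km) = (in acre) 1.443e-13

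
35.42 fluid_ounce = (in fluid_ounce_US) 35.42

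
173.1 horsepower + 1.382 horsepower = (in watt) 1.301e+05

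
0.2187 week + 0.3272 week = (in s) 3.302e+05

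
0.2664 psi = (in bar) 0.01837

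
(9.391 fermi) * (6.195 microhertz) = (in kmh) 2.094e-19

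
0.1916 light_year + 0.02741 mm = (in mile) 1.126e+12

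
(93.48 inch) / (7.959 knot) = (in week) 9.588e-07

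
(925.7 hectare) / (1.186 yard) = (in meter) 8.536e+06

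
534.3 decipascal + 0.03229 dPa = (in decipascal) 534.3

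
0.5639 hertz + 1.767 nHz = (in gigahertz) 5.639e-10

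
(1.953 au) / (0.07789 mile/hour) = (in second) 8.391e+12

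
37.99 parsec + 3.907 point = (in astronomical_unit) 7.836e+06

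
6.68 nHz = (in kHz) 6.68e-12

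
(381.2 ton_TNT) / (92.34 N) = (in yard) 1.889e+10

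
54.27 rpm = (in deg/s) 325.6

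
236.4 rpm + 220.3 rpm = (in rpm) 456.7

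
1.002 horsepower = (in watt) 747.2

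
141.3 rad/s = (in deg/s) 8096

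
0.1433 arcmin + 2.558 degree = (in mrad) 44.69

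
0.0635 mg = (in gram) 6.35e-05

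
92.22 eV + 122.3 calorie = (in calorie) 122.3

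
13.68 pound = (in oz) 218.9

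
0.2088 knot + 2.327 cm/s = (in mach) 0.0003838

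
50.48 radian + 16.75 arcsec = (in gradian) 3214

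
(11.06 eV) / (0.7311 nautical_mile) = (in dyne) 1.309e-16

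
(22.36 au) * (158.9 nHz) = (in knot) 1.033e+06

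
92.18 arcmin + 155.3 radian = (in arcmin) 5.34e+05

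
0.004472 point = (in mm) 0.001578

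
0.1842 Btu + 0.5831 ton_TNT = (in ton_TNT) 0.5831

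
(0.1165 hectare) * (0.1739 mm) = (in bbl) 1.274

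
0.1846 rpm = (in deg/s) 1.108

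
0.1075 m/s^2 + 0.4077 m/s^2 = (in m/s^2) 0.5152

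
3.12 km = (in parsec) 1.011e-13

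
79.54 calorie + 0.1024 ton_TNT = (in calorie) 1.024e+08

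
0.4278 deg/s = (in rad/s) 0.007467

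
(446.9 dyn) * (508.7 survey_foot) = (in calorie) 0.1656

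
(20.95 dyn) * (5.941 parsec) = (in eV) 2.397e+32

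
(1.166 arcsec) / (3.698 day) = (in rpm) 1.69e-10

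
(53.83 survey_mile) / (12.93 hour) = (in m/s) 1.861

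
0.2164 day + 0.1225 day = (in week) 0.04841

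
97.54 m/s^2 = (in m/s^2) 97.54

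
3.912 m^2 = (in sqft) 42.11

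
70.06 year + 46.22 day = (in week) 3660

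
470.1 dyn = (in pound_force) 0.001057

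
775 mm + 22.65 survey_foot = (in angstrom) 7.679e+10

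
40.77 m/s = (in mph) 91.2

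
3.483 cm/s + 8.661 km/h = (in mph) 5.46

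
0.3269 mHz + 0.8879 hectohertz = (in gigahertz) 8.879e-08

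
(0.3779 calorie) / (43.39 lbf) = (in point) 23.22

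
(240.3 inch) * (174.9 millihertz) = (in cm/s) 106.8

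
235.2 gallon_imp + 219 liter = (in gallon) 340.3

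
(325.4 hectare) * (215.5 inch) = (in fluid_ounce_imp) 6.269e+11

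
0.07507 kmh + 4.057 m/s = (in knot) 7.927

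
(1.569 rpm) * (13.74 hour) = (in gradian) 5.174e+05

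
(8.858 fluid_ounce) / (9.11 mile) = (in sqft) 1.923e-07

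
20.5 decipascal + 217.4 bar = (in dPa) 2.174e+08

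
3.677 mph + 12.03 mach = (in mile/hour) 9167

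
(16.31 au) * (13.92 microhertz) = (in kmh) 1.223e+08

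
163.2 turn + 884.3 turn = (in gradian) 4.19e+05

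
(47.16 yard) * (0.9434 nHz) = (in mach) 1.195e-10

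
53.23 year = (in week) 2776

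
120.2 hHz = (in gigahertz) 1.202e-05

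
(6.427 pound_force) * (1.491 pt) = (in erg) 1.504e+05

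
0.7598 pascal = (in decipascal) 7.598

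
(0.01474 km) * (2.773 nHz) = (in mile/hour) 9.143e-08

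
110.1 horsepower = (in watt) 8.21e+04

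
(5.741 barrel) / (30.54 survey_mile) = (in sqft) 0.0001999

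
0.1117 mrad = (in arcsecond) 23.04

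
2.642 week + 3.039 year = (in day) 1128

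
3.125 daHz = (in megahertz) 3.125e-05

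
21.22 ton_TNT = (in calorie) 2.122e+10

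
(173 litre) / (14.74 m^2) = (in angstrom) 1.174e+08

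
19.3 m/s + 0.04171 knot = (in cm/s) 1932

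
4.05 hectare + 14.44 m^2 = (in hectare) 4.051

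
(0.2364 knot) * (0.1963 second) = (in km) 2.387e-05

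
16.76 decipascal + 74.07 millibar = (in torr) 55.57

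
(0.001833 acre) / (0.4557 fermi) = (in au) 1.088e+05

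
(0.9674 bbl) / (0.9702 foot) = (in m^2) 0.5201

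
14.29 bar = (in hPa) 1.429e+04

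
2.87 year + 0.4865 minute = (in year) 2.87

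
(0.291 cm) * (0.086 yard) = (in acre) 5.655e-08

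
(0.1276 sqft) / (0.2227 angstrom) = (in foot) 1.746e+09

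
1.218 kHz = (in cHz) 1.218e+05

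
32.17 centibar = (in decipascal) 3.217e+05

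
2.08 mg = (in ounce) 7.337e-05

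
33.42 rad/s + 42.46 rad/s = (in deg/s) 4348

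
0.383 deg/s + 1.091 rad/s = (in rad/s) 1.098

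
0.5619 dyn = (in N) 5.619e-06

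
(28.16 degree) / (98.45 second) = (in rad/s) 0.004992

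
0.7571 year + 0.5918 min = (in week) 39.48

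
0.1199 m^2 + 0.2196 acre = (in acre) 0.2196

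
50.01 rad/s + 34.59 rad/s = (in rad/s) 84.6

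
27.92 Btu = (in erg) 2.946e+11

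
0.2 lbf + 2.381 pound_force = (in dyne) 1.148e+06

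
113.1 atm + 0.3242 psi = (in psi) 1662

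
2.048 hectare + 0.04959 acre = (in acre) 5.11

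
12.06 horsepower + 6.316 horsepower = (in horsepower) 18.38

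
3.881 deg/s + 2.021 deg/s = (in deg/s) 5.902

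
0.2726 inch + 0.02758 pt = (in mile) 4.308e-06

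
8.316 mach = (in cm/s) 2.832e+05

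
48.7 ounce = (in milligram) 1.381e+06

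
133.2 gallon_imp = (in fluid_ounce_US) 2.048e+04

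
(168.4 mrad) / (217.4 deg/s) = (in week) 7.338e-08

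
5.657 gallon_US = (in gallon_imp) 4.71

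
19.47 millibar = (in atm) 0.01922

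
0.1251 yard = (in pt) 324.3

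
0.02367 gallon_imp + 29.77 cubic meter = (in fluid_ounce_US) 1.007e+06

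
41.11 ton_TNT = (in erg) 1.72e+18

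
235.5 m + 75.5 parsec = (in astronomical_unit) 1.557e+07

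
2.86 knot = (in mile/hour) 3.291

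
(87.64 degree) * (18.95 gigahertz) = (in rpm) 2.768e+11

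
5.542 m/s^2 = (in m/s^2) 5.542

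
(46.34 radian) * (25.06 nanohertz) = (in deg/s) 6.654e-05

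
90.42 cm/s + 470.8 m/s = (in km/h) 1698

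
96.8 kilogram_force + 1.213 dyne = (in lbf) 213.4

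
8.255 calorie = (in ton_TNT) 8.255e-09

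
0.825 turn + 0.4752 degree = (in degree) 297.5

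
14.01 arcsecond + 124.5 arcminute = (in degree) 2.079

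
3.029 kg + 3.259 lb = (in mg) 4.507e+06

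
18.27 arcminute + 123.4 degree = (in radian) 2.159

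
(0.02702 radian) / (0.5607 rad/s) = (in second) 0.04819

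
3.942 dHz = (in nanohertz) 3.942e+08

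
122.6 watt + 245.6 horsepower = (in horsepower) 245.8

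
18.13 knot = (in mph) 20.86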